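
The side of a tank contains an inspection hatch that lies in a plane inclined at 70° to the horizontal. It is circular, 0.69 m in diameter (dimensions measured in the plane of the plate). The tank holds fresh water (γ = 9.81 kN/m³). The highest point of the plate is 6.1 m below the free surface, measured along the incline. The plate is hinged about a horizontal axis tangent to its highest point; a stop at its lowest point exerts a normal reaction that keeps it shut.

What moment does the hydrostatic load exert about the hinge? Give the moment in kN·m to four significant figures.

γ = 9.81 kN/m³.
Let θ = 70° be the plate's angle to the horizontal; measure y along the incline from where the plane meets the free surface. Vertical depth h = y·sinθ with sinθ = 0.939693.
The centroid is at the centre, 0.345 m below the top of the plate, so y_c = 6.1 + 0.345 = 6.445 m and h_c = 6.445 × 0.939693 = 6.05632 m.
A = π(0.345)² = 0.373928 m².
Resultant F = γ·h_c·A = 9.81 × 6.05632 × 0.373928 = 22.216 kN.
I_c = πr⁴/4 = π × 0.345⁴/4 = 0.0111267 m⁴.
Centre of pressure: y_p = y_c + I_c/(y_c·A) = 6.445 + 0.0111267/(6.445 × 0.373928) = 6.445 + 0.00461695 = 6.44962 m along the plane.
The resultant acts 0.345 + 0.00461695 = 0.349617 m (along the plate) below the hinge at the top edge, so the moment about the hinge is M = F × 0.349617 = 22.216 × 0.349617 = 7.76709 kN·m.

M ≈ 7.767 kN·m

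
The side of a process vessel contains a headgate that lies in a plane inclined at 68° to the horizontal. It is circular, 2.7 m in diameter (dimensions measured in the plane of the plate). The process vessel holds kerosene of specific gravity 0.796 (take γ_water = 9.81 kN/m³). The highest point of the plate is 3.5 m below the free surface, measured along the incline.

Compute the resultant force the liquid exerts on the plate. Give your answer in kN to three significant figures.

F ≈ 201 kN

γ = 0.796 × 9.81 = 7.80876 kN/m³.
Let θ = 68° be the plate's angle to the horizontal; measure y along the incline from where the plane meets the free surface. Vertical depth h = y·sinθ with sinθ = 0.927184.
The centroid is at the centre, 1.35 m below the top of the plate, so y_c = 3.5 + 1.35 = 4.85 m and h_c = 4.85 × 0.927184 = 4.49684 m.
A = π(1.35)² = 5.72555 m².
Resultant F = γ·h_c·A = 7.80876 × 4.49684 × 5.72555 = 201.051 kN.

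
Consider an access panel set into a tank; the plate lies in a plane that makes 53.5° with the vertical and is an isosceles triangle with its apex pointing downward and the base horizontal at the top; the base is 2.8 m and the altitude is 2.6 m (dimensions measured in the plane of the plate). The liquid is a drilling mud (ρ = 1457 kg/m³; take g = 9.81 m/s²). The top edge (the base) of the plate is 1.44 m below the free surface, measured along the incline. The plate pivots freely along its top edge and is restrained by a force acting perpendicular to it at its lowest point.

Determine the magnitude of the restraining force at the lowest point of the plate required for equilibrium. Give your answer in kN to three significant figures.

P ≈ 28.3 kN

γ = ρg = 1457 × 9.81 / 1000 = 14.29317 kN/m³.
The plate makes 53.5° with the vertical, i.e. θ = 90° − 53.5° = 36.5° to the horizontal. Measuring y along the incline from the free-surface line, vertical depth h = y·sinθ with sinθ = 0.594823.
With the apex down, the centroid sits h/3 = 2.6/3 = 0.866667 m below the base (the top edge), so y_c = 1.44 + 0.866667 = 2.30667 m and h_c = 2.30667 × 0.594823 = 1.37206 m.
A = ½ × 2.8 × 2.6 = 3.64 m².
Resultant F = γ·h_c·A = 14.29317 × 1.37206 × 3.64 = 71.3844 kN.
I_c = b·h³/36 = 2.8 × 2.6³/36 = 1.36702 m⁴.
Centre of pressure: y_p = y_c + I_c/(y_c·A) = 2.30667 + 1.36702/(2.30667 × 3.64) = 2.30667 + 0.162813 = 2.46948 m along the plane.
The resultant acts 0.866667 + 0.162813 = 1.02948 m (along the plate) below the hinge at the top edge, so the moment about the hinge is M = F × 1.02948 = 71.3844 × 1.02948 = 73.4888 kN·m.
A normal force at the bottom, 2.6 m from the hinge, must supply this moment: P = 73.4888/2.6 = 28.2649 kN.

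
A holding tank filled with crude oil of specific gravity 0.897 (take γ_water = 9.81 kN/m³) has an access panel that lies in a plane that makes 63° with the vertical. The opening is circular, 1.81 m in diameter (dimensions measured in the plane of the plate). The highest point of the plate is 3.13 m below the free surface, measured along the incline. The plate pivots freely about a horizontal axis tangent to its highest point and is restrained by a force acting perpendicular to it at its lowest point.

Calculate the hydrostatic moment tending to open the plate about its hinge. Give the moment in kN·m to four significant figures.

M ≈ 39.64 kN·m

γ = 0.897 × 9.81 = 8.79957 kN/m³.
The plate makes 63° with the vertical, i.e. θ = 90° − 63° = 27° to the horizontal. Measuring y along the incline from the free-surface line, vertical depth h = y·sinθ with sinθ = 0.453990.
The centroid is at the centre, 0.905 m below the top of the plate, so y_c = 3.13 + 0.905 = 4.035 m and h_c = 4.035 × 0.453990 = 1.83185 m.
A = π(0.905)² = 2.57304 m².
Resultant F = γ·h_c·A = 8.79957 × 1.83185 × 2.57304 = 41.4761 kN.
I_c = πr⁴/4 = π × 0.905⁴/4 = 0.526847 m⁴.
Centre of pressure: y_p = y_c + I_c/(y_c·A) = 4.035 + 0.526847/(4.035 × 2.57304) = 4.035 + 0.0507451 = 4.08575 m along the plane.
The resultant acts 0.905 + 0.0507451 = 0.955745 m (along the plate) below the hinge at the top edge, so the moment about the hinge is M = F × 0.955745 = 41.4761 × 0.955745 = 39.6406 kN·m.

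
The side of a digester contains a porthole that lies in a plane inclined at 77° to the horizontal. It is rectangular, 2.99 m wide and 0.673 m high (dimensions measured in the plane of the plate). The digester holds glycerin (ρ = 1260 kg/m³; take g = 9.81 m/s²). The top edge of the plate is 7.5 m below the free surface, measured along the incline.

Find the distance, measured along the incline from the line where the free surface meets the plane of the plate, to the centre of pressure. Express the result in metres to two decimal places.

γ = ρg = 1260 × 9.81 / 1000 = 12.3606 kN/m³.
Let θ = 77° be the plate's angle to the horizontal; measure y along the incline from where the plane meets the free surface. Vertical depth h = y·sinθ with sinθ = 0.974370.
The centroid lies 0.673/2 = 0.3365 m below the top edge, so y_c = 7.5 + 0.3365 = 7.8365 m and h_c = 7.8365 × 0.974370 = 7.63565 m.
A = 2.99 × 0.673 = 2.01227 m².
Resultant F = γ·h_c·A = 12.3606 × 7.63565 × 2.01227 = 189.92 kN.
I_c = b·h³/12 = 2.99 × 0.673³/12 = 0.0759513 m⁴.
Centre of pressure: y_p = y_c + I_c/(y_c·A) = 7.8365 + 0.0759513/(7.8365 × 2.01227) = 7.8365 + 0.00481645 = 7.84132 m along the plane.

y_p = 7.84 m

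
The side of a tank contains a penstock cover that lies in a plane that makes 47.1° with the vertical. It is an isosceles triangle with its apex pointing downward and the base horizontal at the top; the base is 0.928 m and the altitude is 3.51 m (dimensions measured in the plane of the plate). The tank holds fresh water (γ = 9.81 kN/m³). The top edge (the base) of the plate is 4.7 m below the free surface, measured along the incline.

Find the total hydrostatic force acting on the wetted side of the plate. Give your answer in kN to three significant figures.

F ≈ 63.8 kN

γ = 9.81 kN/m³.
The plate makes 47.1° with the vertical, i.e. θ = 90° − 47.1° = 42.9° to the horizontal. Measuring y along the incline from the free-surface line, vertical depth h = y·sinθ with sinθ = 0.680721.
With the apex down, the centroid sits h/3 = 3.51/3 = 1.17 m below the base (the top edge), so y_c = 4.7 + 1.17 = 5.87 m and h_c = 5.87 × 0.680721 = 3.99583 m.
A = ½ × 0.928 × 3.51 = 1.62864 m².
Resultant F = γ·h_c·A = 9.81 × 3.99583 × 1.62864 = 63.8412 kN.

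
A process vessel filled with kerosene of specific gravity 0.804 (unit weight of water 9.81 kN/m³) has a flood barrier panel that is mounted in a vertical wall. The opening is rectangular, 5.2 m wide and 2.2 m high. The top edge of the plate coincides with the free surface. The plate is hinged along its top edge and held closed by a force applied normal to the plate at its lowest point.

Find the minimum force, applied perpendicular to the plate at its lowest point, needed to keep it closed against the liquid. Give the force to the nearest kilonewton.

γ = 0.804 × 9.81 = 7.88724 kN/m³.
The centroid lies 2.2/2 = 1.1 m below the top edge, so the centroid depth is h_c = 1.1 m.
A = 5.2 × 2.2 = 11.44 m².
Resultant F = γ·h_c·A = 7.88724 × 1.1 × 11.44 = 99.253 kN.
I_c = b·h³/12 = 5.2 × 2.2³/12 = 4.61413 m⁴.
Centre of pressure: y_p = y_c + I_c/(y_c·A) = 1.1 + 4.61413/(1.1 × 11.44) = 1.1 + 0.366666 = 1.46667 m along the plane.
The resultant acts 1.1 + 0.366666 = 1.46667 m (along the plate) below the hinge at the top edge, so the moment about the hinge is M = F × 1.46667 = 99.253 × 1.46667 = 145.571 kN·m.
A normal force at the bottom, 2.2 m from the hinge, must supply this moment: P = 145.571/2.2 = 66.1686 kN.

P ≈ 66 kN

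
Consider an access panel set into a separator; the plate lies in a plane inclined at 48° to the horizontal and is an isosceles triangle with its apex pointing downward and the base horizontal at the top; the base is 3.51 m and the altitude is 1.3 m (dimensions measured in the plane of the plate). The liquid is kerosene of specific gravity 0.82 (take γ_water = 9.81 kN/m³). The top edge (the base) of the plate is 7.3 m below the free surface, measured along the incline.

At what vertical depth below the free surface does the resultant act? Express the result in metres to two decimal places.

h_p = 5.76 m

γ = 0.82 × 9.81 = 8.0442 kN/m³.
Let θ = 48° be the plate's angle to the horizontal; measure y along the incline from where the plane meets the free surface. Vertical depth h = y·sinθ with sinθ = 0.743145.
With the apex down, the centroid sits h/3 = 1.3/3 = 0.433333 m below the base (the top edge), so y_c = 7.3 + 0.433333 = 7.73333 m and h_c = 7.73333 × 0.743145 = 5.74699 m.
A = ½ × 3.51 × 1.3 = 2.2815 m².
Resultant F = γ·h_c·A = 8.0442 × 5.74699 × 2.2815 = 105.474 kN.
I_c = b·h³/36 = 3.51 × 1.3³/36 = 0.214207 m⁴.
Centre of pressure: y_p = y_c + I_c/(y_c·A) = 7.73333 + 0.214207/(7.73333 × 2.2815) = 7.73333 + 0.0121408 = 7.74547 m along the plane.
Vertically, h_p = y_p·sinθ = 7.74547 × 0.743145 = 5.75601 m.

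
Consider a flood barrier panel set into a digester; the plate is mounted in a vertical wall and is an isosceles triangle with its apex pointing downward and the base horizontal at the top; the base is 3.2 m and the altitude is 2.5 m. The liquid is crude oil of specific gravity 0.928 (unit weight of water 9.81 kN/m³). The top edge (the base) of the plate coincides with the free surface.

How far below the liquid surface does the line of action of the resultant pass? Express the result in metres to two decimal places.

γ = 0.928 × 9.81 = 9.10368 kN/m³.
With the apex down, the centroid sits h/3 = 2.5/3 = 0.833333 m below the base (the top edge), so the centroid depth is h_c = 0.833333 m.
A = ½ × 3.2 × 2.5 = 4 m².
Resultant F = γ·h_c·A = 9.10368 × 0.833333 × 4 = 30.3456 kN.
I_c = b·h³/36 = 3.2 × 2.5³/36 = 1.38889 m⁴.
Centre of pressure: y_p = y_c + I_c/(y_c·A) = 0.833333 + 1.38889/(0.833333 × 4) = 0.833333 + 0.416667 = 1.25 m along the plane.

h_p = 1.25 m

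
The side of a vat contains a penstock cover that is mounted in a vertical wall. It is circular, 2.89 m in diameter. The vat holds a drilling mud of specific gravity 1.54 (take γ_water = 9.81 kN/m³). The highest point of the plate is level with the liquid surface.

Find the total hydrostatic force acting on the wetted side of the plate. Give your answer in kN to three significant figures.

F ≈ 143 kN

γ = 1.54 × 9.81 = 15.1074 kN/m³.
The centroid is at the centre, 1.445 m below the top of the plate, so the centroid depth is h_c = 1.445 m.
A = π(1.445)² = 6.55972 m².
Resultant F = γ·h_c·A = 15.1074 × 1.445 × 6.55972 = 143.2 kN.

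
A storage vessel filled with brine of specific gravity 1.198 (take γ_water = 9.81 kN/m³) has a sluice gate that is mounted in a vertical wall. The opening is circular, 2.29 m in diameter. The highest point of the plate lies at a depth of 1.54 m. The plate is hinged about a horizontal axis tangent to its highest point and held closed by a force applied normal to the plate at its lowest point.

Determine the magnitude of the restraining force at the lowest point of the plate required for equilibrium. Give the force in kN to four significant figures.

γ = 1.198 × 9.81 = 11.75238 kN/m³.
The centroid is at the centre, 1.145 m below the top of the plate, so the centroid depth is h_c = 1.54 + 1.145 = 2.685 m.
A = π(1.145)² = 4.11871 m².
Resultant F = γ·h_c·A = 11.75238 × 2.685 × 4.11871 = 129.966 kN.
I_c = πr⁴/4 = π × 1.145⁴/4 = 1.34993 m⁴.
Centre of pressure: y_p = y_c + I_c/(y_c·A) = 2.685 + 1.34993/(2.685 × 4.11871) = 2.685 + 0.122069 = 2.80707 m along the plane.
The resultant acts 1.145 + 0.122069 = 1.26707 m (along the plate) below the hinge at the top edge, so the moment about the hinge is M = F × 1.26707 = 129.966 × 1.26707 = 164.676 kN·m.
A normal force at the bottom, 2.29 m from the hinge, must supply this moment: P = 164.676/2.29 = 71.9109 kN.

P ≈ 71.91 kN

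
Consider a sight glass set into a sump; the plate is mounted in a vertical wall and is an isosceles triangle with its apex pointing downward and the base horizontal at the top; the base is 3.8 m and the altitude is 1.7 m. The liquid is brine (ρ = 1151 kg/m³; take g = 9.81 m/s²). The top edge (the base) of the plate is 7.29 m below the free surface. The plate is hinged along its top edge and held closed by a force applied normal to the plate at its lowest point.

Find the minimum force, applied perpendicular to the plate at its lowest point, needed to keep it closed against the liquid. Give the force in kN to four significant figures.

γ = ρg = 1151 × 9.81 / 1000 = 11.29131 kN/m³.
With the apex down, the centroid sits h/3 = 1.7/3 = 0.566667 m below the base (the top edge), so the centroid depth is h_c = 7.29 + 0.566667 = 7.85667 m.
A = ½ × 3.8 × 1.7 = 3.23 m².
Resultant F = γ·h_c·A = 11.29131 × 7.85667 × 3.23 = 286.54 kN.
I_c = b·h³/36 = 3.8 × 1.7³/36 = 0.518594 m⁴.
Centre of pressure: y_p = y_c + I_c/(y_c·A) = 7.85667 + 0.518594/(7.85667 × 3.23) = 7.85667 + 0.0204356 = 7.87711 m along the plane.
The resultant acts 0.566667 + 0.0204356 = 0.587103 m (along the plate) below the hinge at the top edge, so the moment about the hinge is M = F × 0.587103 = 286.54 × 0.587103 = 168.228 kN·m.
A normal force at the bottom, 1.7 m from the hinge, must supply this moment: P = 168.228/1.7 = 98.9576 kN.

P ≈ 98.96 kN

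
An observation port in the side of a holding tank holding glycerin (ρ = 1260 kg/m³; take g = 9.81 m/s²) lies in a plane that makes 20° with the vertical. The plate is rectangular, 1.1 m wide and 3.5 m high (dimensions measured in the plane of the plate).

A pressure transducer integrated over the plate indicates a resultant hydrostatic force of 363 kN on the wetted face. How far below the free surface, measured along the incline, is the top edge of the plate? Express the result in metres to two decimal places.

y_top ≈ 6.37 m

γ = ρg = 1260 × 9.81 / 1000 = 12.3606 kN/m³.
A = 1.1 × 3.5 = 3.85 m².
From F = γ·h_c·A, the centroid depth is h_c = 363/(12.3606 × 3.85) = 7.62792 m.
The plate makes 20° with the vertical, i.e. θ = 90° − 20° = 70° to the horizontal. Measuring y along the incline from the free-surface line, vertical depth h = y·sinθ with sinθ = 0.939693.
Along the incline, y_c = h_c/sinθ = 7.62792/0.939693 = 8.11746 m.
The centroid lies 3.5/2 = 1.75 m below the top edge, so the top edge sits at y_top = 8.11746 − 1.75 = 6.36746 m along the incline.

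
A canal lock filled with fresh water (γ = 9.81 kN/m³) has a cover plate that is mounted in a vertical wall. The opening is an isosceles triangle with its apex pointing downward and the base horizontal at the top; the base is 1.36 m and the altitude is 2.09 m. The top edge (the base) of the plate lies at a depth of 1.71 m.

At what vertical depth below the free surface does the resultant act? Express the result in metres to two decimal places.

h_p = 2.51 m

γ = 9.81 kN/m³.
With the apex down, the centroid sits h/3 = 2.09/3 = 0.696667 m below the base (the top edge), so the centroid depth is h_c = 1.71 + 0.696667 = 2.40667 m.
A = ½ × 1.36 × 2.09 = 1.4212 m².
Resultant F = γ·h_c·A = 9.81 × 2.40667 × 1.4212 = 33.5537 kN.
I_c = b·h³/36 = 1.36 × 2.09³/36 = 0.344886 m⁴.
Centre of pressure: y_p = y_c + I_c/(y_c·A) = 2.40667 + 0.344886/(2.40667 × 1.4212) = 2.40667 + 0.100833 = 2.5075 m along the plane.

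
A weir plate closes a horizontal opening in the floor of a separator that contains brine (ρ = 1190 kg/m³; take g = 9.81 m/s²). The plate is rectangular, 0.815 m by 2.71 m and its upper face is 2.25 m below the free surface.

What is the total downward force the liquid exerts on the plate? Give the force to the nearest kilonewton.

γ = ρg = 1190 × 9.81 / 1000 = 11.6739 kN/m³.
The plate is horizontal, so pressure is uniform at p = γ·h = 11.6739 × 2.25 = 26.2663 kN/m².
A = 0.815 × 2.71 = 2.20865 m².
F = p·A = 26.2663 × 2.20865 = 58.0131 kN.

F ≈ 58 kN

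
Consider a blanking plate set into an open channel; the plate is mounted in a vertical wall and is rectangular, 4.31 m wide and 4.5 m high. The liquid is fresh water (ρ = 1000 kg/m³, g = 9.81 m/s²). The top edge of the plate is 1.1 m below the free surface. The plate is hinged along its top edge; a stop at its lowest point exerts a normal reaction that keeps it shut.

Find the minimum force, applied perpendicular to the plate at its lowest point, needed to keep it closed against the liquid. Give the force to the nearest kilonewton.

P ≈ 390 kN

γ = ρg = 1000 × 9.81 = 9810 N/m³ = 9.81 kN/m³.
The centroid lies 4.5/2 = 2.25 m below the top edge, so the centroid depth is h_c = 1.1 + 2.25 = 3.35 m.
A = 4.31 × 4.5 = 19.395 m².
Resultant F = γ·h_c·A = 9.81 × 3.35 × 19.395 = 637.388 kN.
I_c = b·h³/12 = 4.31 × 4.5³/12 = 32.7291 m⁴.
Centre of pressure: y_p = y_c + I_c/(y_c·A) = 3.35 + 32.7291/(3.35 × 19.395) = 3.35 + 0.503732 = 3.85373 m along the plane.
The resultant acts 2.25 + 0.503732 = 2.75373 m (along the plate) below the hinge at the top edge, so the moment about the hinge is M = F × 2.75373 = 637.388 × 2.75373 = 1755.19 kN·m.
A normal force at the bottom, 4.5 m from the hinge, must supply this moment: P = 1755.19/4.5 = 390.042 kN.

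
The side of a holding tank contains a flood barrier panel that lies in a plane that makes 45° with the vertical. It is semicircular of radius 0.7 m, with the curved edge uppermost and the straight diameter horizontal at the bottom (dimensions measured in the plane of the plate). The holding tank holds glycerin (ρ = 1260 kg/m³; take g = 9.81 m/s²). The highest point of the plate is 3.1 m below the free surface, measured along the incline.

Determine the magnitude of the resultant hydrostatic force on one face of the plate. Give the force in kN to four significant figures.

F ≈ 23.57 kN

γ = ρg = 1260 × 9.81 / 1000 = 12.3606 kN/m³.
The plate makes 45° with the vertical, i.e. θ = 90° − 45° = 45° to the horizontal. Measuring y along the incline from the free-surface line, vertical depth h = y·sinθ with sinθ = 0.707107.
The centroid lies 4r/(3π) = 0.297089 m above the diameter, so r − 4r/(3π) = 0.7 − 0.297089 = 0.402911 m below the topmost point, so y_c = 3.1 + 0.402911 = 3.50291 m and h_c = 3.50291 × 0.707107 = 2.47693 m.
A = πr²/2 = π × 0.7²/2 = 0.76969 m².
Resultant F = γ·h_c·A = 12.3606 × 2.47693 × 0.76969 = 23.5651 kN.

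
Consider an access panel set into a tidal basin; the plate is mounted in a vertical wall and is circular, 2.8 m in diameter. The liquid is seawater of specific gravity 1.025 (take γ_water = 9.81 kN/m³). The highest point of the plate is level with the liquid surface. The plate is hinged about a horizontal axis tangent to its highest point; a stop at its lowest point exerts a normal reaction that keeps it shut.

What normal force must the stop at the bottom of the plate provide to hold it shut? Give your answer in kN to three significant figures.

P ≈ 54.2 kN

γ = 1.025 × 9.81 = 10.05525 kN/m³.
The centroid is at the centre, 1.4 m below the top of the plate, so the centroid depth is h_c = 1.4 m.
A = π(1.4)² = 6.15752 m².
Resultant F = γ·h_c·A = 10.05525 × 1.4 × 6.15752 = 86.6816 kN.
I_c = πr⁴/4 = π × 1.4⁴/4 = 3.01719 m⁴.
Centre of pressure: y_p = y_c + I_c/(y_c·A) = 1.4 + 3.01719/(1.4 × 6.15752) = 1.4 + 0.350001 = 1.75 m along the plane.
The resultant acts 1.4 + 0.350001 = 1.75 m (along the plate) below the hinge at the top edge, so the moment about the hinge is M = F × 1.75 = 86.6816 × 1.75 = 151.693 kN·m.
A normal force at the bottom, 2.8 m from the hinge, must supply this moment: P = 151.693/2.8 = 54.1761 kN.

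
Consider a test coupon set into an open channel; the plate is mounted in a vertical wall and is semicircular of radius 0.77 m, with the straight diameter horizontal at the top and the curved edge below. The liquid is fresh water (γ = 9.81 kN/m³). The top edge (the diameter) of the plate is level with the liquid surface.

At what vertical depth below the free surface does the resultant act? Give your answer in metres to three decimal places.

h_p = 0.454 m

γ = 9.81 kN/m³.
The centroid of a semicircle lies 4r/(3π) = 0.326798 m from the diameter, here below the top edge, so the centroid depth is h_c = 0.326798 m.
A = πr²/2 = π × 0.77²/2 = 0.931325 m².
Resultant F = γ·h_c·A = 9.81 × 0.326798 × 0.931325 = 2.98572 kN.
I_c = (π/8 − 8/(9π))·r⁴ = 0.109757 × 0.77⁴ = 0.0385829 m⁴.
Centre of pressure: y_p = y_c + I_c/(y_c·A) = 0.326798 + 0.0385829/(0.326798 × 0.931325) = 0.326798 + 0.126769 = 0.453567 m along the plane.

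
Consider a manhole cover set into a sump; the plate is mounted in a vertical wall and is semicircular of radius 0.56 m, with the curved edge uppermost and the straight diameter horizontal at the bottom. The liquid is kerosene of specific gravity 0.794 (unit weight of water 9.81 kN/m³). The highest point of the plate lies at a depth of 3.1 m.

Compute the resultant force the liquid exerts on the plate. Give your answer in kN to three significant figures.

γ = 0.794 × 9.81 = 7.78914 kN/m³.
The centroid lies 4r/(3π) = 0.237671 m above the diameter, so r − 4r/(3π) = 0.56 − 0.237671 = 0.322329 m below the topmost point, so the centroid depth is h_c = 3.1 + 0.322329 = 3.42233 m.
A = πr²/2 = π × 0.56²/2 = 0.492602 m².
Resultant F = γ·h_c·A = 7.78914 × 3.42233 × 0.492602 = 13.1313 kN.

F ≈ 13.1 kN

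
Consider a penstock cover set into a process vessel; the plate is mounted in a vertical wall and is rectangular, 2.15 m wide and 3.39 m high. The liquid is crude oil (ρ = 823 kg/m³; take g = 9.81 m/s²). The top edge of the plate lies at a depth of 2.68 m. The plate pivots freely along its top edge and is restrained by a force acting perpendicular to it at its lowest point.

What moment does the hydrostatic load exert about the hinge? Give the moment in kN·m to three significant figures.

γ = ρg = 823 × 9.81 / 1000 = 8.07363 kN/m³.
The centroid lies 3.39/2 = 1.695 m below the top edge, so the centroid depth is h_c = 2.68 + 1.695 = 4.375 m.
A = 2.15 × 3.39 = 7.2885 m².
Resultant F = γ·h_c·A = 8.07363 × 4.375 × 7.2885 = 257.445 kN.
I_c = b·h³/12 = 2.15 × 3.39³/12 = 6.98001 m⁴.
Centre of pressure: y_p = y_c + I_c/(y_c·A) = 4.375 + 6.98001/(4.375 × 7.2885) = 4.375 + 0.218897 = 4.5939 m along the plane.
The resultant acts 1.695 + 0.218897 = 1.9139 m (along the plate) below the hinge at the top edge, so the moment about the hinge is M = F × 1.9139 = 257.445 × 1.9139 = 492.724 kN·m.

M ≈ 493 kN·m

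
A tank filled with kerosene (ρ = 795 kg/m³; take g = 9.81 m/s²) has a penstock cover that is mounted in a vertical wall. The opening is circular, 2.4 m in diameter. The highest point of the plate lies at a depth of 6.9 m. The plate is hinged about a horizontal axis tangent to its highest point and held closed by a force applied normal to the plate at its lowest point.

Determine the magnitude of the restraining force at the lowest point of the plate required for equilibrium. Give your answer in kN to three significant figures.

γ = ρg = 795 × 9.81 / 1000 = 7.79895 kN/m³.
The centroid is at the centre, 1.2 m below the top of the plate, so the centroid depth is h_c = 6.9 + 1.2 = 8.1 m.
A = π(1.2)² = 4.52389 m².
Resultant F = γ·h_c·A = 7.79895 × 8.1 × 4.52389 = 285.781 kN.
I_c = πr⁴/4 = π × 1.2⁴/4 = 1.6286 m⁴.
Centre of pressure: y_p = y_c + I_c/(y_c·A) = 8.1 + 1.6286/(8.1 × 4.52389) = 8.1 + 0.0444444 = 8.14444 m along the plane.
The resultant acts 1.2 + 0.0444444 = 1.24444 m (along the plate) below the hinge at the top edge, so the moment about the hinge is M = F × 1.24444 = 285.781 × 1.24444 = 355.637 kN·m.
A normal force at the bottom, 2.4 m from the hinge, must supply this moment: P = 355.637/2.4 = 148.182 kN.

P ≈ 148 kN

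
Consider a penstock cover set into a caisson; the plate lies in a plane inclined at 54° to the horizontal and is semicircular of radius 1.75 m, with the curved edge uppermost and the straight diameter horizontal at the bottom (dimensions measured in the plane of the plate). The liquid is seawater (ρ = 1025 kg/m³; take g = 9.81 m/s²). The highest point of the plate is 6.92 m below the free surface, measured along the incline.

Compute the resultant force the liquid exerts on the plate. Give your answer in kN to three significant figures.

F ≈ 310 kN

γ = ρg = 1025 × 9.81 / 1000 = 10.05525 kN/m³.
Let θ = 54° be the plate's angle to the horizontal; measure y along the incline from where the plane meets the free surface. Vertical depth h = y·sinθ with sinθ = 0.809017.
The centroid lies 4r/(3π) = 0.742723 m above the diameter, so r − 4r/(3π) = 1.75 − 0.742723 = 1.00728 m below the topmost point, so y_c = 6.92 + 1.00728 = 7.92728 m and h_c = 7.92728 × 0.809017 = 6.4133 m.
A = πr²/2 = π × 1.75²/2 = 4.81056 m².
Resultant F = γ·h_c·A = 10.05525 × 6.4133 × 4.81056 = 310.22 kN.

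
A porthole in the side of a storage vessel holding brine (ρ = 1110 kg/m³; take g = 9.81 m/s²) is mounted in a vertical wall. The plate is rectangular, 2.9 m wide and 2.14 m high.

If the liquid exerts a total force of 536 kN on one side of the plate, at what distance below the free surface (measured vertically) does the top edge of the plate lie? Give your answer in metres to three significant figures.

d_top ≈ 6.86 m

γ = ρg = 1110 × 9.81 / 1000 = 10.8891 kN/m³.
A = 2.9 × 2.14 = 6.206 m².
From F = γ·h_c·A, the centroid depth is h_c = 536/(10.8891 × 6.206) = 7.9316 m.
The centroid lies 2.14/2 = 1.07 m below the top edge, so the top edge sits at h_top = 7.9316 − 1.07 = 6.8616 m below the surface.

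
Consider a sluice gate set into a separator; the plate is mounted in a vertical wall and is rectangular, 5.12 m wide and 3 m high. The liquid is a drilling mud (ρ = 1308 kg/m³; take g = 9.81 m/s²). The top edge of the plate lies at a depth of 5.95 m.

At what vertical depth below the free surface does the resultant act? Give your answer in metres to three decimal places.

h_p = 7.551 m

γ = ρg = 1308 × 9.81 / 1000 = 12.83148 kN/m³.
The centroid lies 3/2 = 1.5 m below the top edge, so the centroid depth is h_c = 5.95 + 1.5 = 7.45 m.
A = 5.12 × 3 = 15.36 m².
Resultant F = γ·h_c·A = 12.83148 × 7.45 × 15.36 = 1468.33 kN.
I_c = b·h³/12 = 5.12 × 3³/12 = 11.52 m⁴.
Centre of pressure: y_p = y_c + I_c/(y_c·A) = 7.45 + 11.52/(7.45 × 15.36) = 7.45 + 0.100671 = 7.55067 m along the plane.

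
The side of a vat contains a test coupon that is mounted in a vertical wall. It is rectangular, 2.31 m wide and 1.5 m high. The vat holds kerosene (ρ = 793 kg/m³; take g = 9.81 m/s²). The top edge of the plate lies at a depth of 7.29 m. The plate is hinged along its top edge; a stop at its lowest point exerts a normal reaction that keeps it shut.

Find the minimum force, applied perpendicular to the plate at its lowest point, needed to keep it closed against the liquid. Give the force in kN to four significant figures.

γ = ρg = 793 × 9.81 / 1000 = 7.77933 kN/m³.
The centroid lies 1.5/2 = 0.75 m below the top edge, so the centroid depth is h_c = 7.29 + 0.75 = 8.04 m.
A = 2.31 × 1.5 = 3.465 m².
Resultant F = γ·h_c·A = 7.77933 × 8.04 × 3.465 = 216.721 kN.
I_c = b·h³/12 = 2.31 × 1.5³/12 = 0.649688 m⁴.
Centre of pressure: y_p = y_c + I_c/(y_c·A) = 8.04 + 0.649688/(8.04 × 3.465) = 8.04 + 0.0233209 = 8.06332 m along the plane.
The resultant acts 0.75 + 0.0233209 = 0.773321 m (along the plate) below the hinge at the top edge, so the moment about the hinge is M = F × 0.773321 = 216.721 × 0.773321 = 167.595 kN·m.
A normal force at the bottom, 1.5 m from the hinge, must supply this moment: P = 167.595/1.5 = 111.73 kN.

P ≈ 111.7 kN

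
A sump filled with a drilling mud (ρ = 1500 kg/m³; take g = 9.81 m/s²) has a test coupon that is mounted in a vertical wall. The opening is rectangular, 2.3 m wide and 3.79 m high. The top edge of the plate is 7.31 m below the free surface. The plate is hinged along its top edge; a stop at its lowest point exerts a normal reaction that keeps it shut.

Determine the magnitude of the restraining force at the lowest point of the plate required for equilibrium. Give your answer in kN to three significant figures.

P ≈ 631 kN

γ = ρg = 1500 × 9.81 / 1000 = 14.715 kN/m³.
The centroid lies 3.79/2 = 1.895 m below the top edge, so the centroid depth is h_c = 7.31 + 1.895 = 9.205 m.
A = 2.3 × 3.79 = 8.717 m².
Resultant F = γ·h_c·A = 14.715 × 9.205 × 8.717 = 1180.73 kN.
I_c = b·h³/12 = 2.3 × 3.79³/12 = 10.4343 m⁴.
Centre of pressure: y_p = y_c + I_c/(y_c·A) = 9.205 + 10.4343/(9.205 × 8.717) = 9.205 + 0.130039 = 9.33504 m along the plane.
The resultant acts 1.895 + 0.130039 = 2.02504 m (along the plate) below the hinge at the top edge, so the moment about the hinge is M = F × 2.02504 = 1180.73 × 2.02504 = 2391.03 kN·m.
A normal force at the bottom, 3.79 m from the hinge, must supply this moment: P = 2391.03/3.79 = 630.879 kN.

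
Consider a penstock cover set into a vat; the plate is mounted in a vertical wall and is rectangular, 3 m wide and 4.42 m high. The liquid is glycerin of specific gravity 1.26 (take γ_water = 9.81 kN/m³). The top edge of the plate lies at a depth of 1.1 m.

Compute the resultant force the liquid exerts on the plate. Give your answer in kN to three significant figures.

F ≈ 543 kN

γ = 1.26 × 9.81 = 12.3606 kN/m³.
The centroid lies 4.42/2 = 2.21 m below the top edge, so the centroid depth is h_c = 1.1 + 2.21 = 3.31 m.
A = 3 × 4.42 = 13.26 m².
Resultant F = γ·h_c·A = 12.3606 × 3.31 × 13.26 = 542.514 kN.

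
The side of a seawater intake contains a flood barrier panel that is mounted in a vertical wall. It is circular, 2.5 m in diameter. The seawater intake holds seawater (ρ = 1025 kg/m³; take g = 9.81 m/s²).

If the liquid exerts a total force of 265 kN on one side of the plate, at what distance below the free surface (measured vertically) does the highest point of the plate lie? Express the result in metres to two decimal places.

d_top ≈ 4.12 m

γ = ρg = 1025 × 9.81 / 1000 = 10.05525 kN/m³.
A = π(1.25)² = 4.90874 m².
From F = γ·h_c·A, the centroid depth is h_c = 265/(10.05525 × 4.90874) = 5.36887 m.
The centroid is at the centre, 1.25 m below the top of the plate, so the highest point sits at h_top = 5.36887 − 1.25 = 4.11887 m below the surface.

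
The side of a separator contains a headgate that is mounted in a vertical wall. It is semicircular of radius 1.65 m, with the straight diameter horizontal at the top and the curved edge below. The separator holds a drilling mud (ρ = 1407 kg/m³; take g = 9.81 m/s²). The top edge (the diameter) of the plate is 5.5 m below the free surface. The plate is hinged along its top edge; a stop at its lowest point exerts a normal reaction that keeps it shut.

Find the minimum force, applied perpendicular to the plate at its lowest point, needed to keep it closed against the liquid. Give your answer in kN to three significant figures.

P ≈ 162 kN

γ = ρg = 1407 × 9.81 / 1000 = 13.80267 kN/m³.
The centroid of a semicircle lies 4r/(3π) = 0.700282 m from the diameter, here below the top edge, so the centroid depth is h_c = 5.5 + 0.700282 = 6.20028 m.
A = πr²/2 = π × 1.65²/2 = 4.27649 m².
Resultant F = γ·h_c·A = 13.80267 × 6.20028 × 4.27649 = 365.984 kN.
I_c = (π/8 − 8/(9π))·r⁴ = 0.109757 × 1.65⁴ = 0.81352 m⁴.
Centre of pressure: y_p = y_c + I_c/(y_c·A) = 6.20028 + 0.81352/(6.20028 × 4.27649) = 6.20028 + 0.030681 = 6.23096 m along the plane.
The resultant acts 0.700282 + 0.030681 = 0.730963 m (along the plate) below the hinge at the top edge, so the moment about the hinge is M = F × 0.730963 = 365.984 × 0.730963 = 267.521 kN·m.
A normal force at the bottom, 1.65 m from the hinge, must supply this moment: P = 267.521/1.65 = 162.134 kN.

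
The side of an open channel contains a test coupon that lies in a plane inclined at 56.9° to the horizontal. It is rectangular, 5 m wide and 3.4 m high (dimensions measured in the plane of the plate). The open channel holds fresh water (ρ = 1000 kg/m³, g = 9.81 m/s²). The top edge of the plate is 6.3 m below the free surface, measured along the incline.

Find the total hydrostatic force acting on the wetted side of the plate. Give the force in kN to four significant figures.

F ≈ 1118 kN

γ = ρg = 1000 × 9.81 = 9810 N/m³ = 9.81 kN/m³.
Let θ = 56.9° be the plate's angle to the horizontal; measure y along the incline from where the plane meets the free surface. Vertical depth h = y·sinθ with sinθ = 0.837719.
The centroid lies 3.4/2 = 1.7 m below the top edge, so y_c = 6.3 + 1.7 = 8 m and h_c = 8 × 0.837719 = 6.70175 m.
A = 5 × 3.4 = 17 m².
Resultant F = γ·h_c·A = 9.81 × 6.70175 × 17 = 1117.65 kN.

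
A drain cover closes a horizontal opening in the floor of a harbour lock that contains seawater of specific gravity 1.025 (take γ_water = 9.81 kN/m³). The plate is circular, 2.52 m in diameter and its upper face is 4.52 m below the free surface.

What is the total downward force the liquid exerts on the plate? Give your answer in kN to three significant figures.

F ≈ 227 kN

γ = 1.025 × 9.81 = 10.05525 kN/m³.
The plate is horizontal, so pressure is uniform at p = γ·h = 10.05525 × 4.52 = 45.4497 kN/m².
A = π(1.26)² = 4.98759 m².
F = p·A = 45.4497 × 4.98759 = 226.684 kN.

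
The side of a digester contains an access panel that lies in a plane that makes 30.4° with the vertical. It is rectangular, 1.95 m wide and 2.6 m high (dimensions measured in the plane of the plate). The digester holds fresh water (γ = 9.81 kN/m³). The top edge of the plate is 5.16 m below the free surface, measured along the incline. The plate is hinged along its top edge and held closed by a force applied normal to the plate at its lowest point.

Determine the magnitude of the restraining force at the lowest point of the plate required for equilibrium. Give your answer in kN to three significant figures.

γ = 9.81 kN/m³.
The plate makes 30.4° with the vertical, i.e. θ = 90° − 30.4° = 59.6° to the horizontal. Measuring y along the incline from the free-surface line, vertical depth h = y·sinθ with sinθ = 0.862514.
The centroid lies 2.6/2 = 1.3 m below the top edge, so y_c = 5.16 + 1.3 = 6.46 m and h_c = 6.46 × 0.862514 = 5.57184 m.
A = 1.95 × 2.6 = 5.07 m².
Resultant F = γ·h_c·A = 9.81 × 5.57184 × 5.07 = 277.125 kN.
I_c = b·h³/12 = 1.95 × 2.6³/12 = 2.8561 m⁴.
Centre of pressure: y_p = y_c + I_c/(y_c·A) = 6.46 + 2.8561/(6.46 × 5.07) = 6.46 + 0.0872033 = 6.5472 m along the plane.
The resultant acts 1.3 + 0.0872033 = 1.3872 m (along the plate) below the hinge at the top edge, so the moment about the hinge is M = F × 1.3872 = 277.125 × 1.3872 = 384.428 kN·m.
A normal force at the bottom, 2.6 m from the hinge, must supply this moment: P = 384.428/2.6 = 147.857 kN.

P ≈ 148 kN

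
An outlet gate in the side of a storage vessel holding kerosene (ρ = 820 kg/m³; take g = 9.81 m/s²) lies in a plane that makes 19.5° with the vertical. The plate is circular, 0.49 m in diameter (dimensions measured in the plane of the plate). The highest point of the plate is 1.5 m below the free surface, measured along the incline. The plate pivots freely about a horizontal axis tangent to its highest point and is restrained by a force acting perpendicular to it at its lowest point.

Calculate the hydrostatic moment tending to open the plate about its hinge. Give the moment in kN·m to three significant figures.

M ≈ 0.633 kN·m

γ = ρg = 820 × 9.81 / 1000 = 8.0442 kN/m³.
The plate makes 19.5° with the vertical, i.e. θ = 90° − 19.5° = 70.5° to the horizontal. Measuring y along the incline from the free-surface line, vertical depth h = y·sinθ with sinθ = 0.942641.
The centroid is at the centre, 0.245 m below the top of the plate, so y_c = 1.5 + 0.245 = 1.745 m and h_c = 1.745 × 0.942641 = 1.64491 m.
A = π(0.245)² = 0.188574 m².
Resultant F = γ·h_c·A = 8.0442 × 1.64491 × 0.188574 = 2.49521 kN.
I_c = πr⁴/4 = π × 0.245⁴/4 = 0.00282979 m⁴.
Centre of pressure: y_p = y_c + I_c/(y_c·A) = 1.745 + 0.00282979/(1.745 × 0.188574) = 1.745 + 0.00859957 = 1.7536 m along the plane.
The resultant acts 0.245 + 0.00859957 = 0.2536 m (along the plate) below the hinge at the top edge, so the moment about the hinge is M = F × 0.2536 = 2.49521 × 0.2536 = 0.632785 kN·m.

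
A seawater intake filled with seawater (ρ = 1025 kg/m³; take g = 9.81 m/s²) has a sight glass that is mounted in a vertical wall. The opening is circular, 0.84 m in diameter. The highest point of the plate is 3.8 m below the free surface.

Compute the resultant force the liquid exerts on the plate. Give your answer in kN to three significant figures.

γ = ρg = 1025 × 9.81 / 1000 = 10.05525 kN/m³.
The centroid is at the centre, 0.42 m below the top of the plate, so the centroid depth is h_c = 3.8 + 0.42 = 4.22 m.
A = π(0.42)² = 0.554177 m².
Resultant F = γ·h_c·A = 10.05525 × 4.22 × 0.554177 = 23.5155 kN.

F ≈ 23.5 kN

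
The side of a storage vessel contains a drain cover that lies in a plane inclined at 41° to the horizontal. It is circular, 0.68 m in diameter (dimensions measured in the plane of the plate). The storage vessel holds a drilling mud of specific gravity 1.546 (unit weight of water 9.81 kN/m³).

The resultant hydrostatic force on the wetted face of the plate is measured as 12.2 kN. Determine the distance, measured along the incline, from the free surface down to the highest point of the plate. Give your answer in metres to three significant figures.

y_top ≈ 3.04 m

γ = 1.546 × 9.81 = 15.16626 kN/m³.
A = π(0.34)² = 0.363168 m².
From F = γ·h_c·A, the centroid depth is h_c = 12.2/(15.16626 × 0.363168) = 2.215 m.
Let θ = 41° be the plate's angle to the horizontal; measure y along the incline from where the plane meets the free surface. Vertical depth h = y·sinθ with sinθ = 0.656059.
Along the incline, y_c = h_c/sinθ = 2.215/0.656059 = 3.37622 m.
The centroid is at the centre, 0.34 m below the top of the plate, so the highest point sits at y_top = 3.37622 − 0.34 = 3.03622 m along the incline.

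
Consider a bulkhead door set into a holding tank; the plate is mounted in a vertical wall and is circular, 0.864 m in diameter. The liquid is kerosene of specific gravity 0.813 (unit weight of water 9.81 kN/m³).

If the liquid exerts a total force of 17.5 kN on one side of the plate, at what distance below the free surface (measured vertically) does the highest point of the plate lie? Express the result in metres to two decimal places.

γ = 0.813 × 9.81 = 7.97553 kN/m³.
A = π(0.432)² = 0.586297 m².
From F = γ·h_c·A, the centroid depth is h_c = 17.5/(7.97553 × 0.586297) = 3.74249 m.
The centroid is at the centre, 0.432 m below the top of the plate, so the highest point sits at h_top = 3.74249 − 0.432 = 3.31049 m below the surface.

d_top ≈ 3.31 m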